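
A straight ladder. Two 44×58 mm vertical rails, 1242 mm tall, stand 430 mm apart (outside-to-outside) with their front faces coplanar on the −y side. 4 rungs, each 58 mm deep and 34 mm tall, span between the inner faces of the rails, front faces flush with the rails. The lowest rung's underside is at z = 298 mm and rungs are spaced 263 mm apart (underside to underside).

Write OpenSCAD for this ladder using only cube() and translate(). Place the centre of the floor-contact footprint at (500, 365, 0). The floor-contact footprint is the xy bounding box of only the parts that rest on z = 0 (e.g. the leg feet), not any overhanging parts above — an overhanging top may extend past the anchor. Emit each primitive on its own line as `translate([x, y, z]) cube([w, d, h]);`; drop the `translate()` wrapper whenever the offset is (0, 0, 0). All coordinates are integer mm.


// rung span = 430 - 2*44 = 342
// rung[k] z = 298 + k*263
translate([285, 336, 0]) cube([44, 58, 1242]);
translate([671, 336, 0]) cube([44, 58, 1242]);
translate([329, 336, 298]) cube([342, 58, 34]);
translate([329, 336, 561]) cube([342, 58, 34]);
translate([329, 336, 824]) cube([342, 58, 34]);
translate([329, 336, 1087]) cube([342, 58, 34]);


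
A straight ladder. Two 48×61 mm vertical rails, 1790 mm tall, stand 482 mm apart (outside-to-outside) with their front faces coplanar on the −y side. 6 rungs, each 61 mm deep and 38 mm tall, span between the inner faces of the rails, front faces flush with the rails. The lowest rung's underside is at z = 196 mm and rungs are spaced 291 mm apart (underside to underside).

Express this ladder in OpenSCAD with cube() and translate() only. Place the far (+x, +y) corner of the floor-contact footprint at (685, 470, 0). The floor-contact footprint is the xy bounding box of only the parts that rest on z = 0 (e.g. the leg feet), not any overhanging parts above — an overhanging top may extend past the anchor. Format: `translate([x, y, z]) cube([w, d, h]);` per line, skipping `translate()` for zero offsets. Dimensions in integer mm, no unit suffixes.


translate([203, 409, 0]) cube([48, 61, 1790]);
translate([637, 409, 0]) cube([48, 61, 1790]);
translate([251, 409, 196]) cube([386, 61, 38]);
translate([251, 409, 487]) cube([386, 61, 38]);
translate([251, 409, 778]) cube([386, 61, 38]);
translate([251, 409, 1069]) cube([386, 61, 38]);
translate([251, 409, 1360]) cube([386, 61, 38]);
translate([251, 409, 1651]) cube([386, 61, 38]);


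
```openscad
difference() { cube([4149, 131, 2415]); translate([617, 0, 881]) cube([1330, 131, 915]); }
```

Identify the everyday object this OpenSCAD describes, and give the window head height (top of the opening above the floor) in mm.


A wall with a window opening. The window head height is 1796 mm.

A wall with a rectangular opening subtracted — a window. Sill at z = 881, opening 915 mm tall, so the head is at 881 + 915 = 1796 mm.


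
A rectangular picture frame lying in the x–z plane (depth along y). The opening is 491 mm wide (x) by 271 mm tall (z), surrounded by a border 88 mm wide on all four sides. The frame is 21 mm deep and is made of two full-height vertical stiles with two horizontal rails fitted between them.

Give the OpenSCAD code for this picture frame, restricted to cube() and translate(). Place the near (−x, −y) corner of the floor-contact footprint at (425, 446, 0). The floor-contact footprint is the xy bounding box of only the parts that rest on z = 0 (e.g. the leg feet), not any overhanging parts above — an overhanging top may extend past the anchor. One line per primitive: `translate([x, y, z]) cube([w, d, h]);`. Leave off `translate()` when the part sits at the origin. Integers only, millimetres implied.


translate([425, 446, 0]) cube([88, 21, 447]);
translate([1004, 446, 0]) cube([88, 21, 447]);
translate([513, 446, 0]) cube([491, 21, 88]);
translate([513, 446, 359]) cube([491, 21, 88]);


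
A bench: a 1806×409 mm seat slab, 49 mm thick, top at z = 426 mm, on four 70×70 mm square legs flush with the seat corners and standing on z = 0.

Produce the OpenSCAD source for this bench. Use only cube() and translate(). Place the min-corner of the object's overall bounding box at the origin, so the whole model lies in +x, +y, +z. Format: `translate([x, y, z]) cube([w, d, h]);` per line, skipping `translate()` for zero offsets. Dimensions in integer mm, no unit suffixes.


translate([0, 0, 377]) cube([1806, 409, 49]);
cube([70, 70, 377]);
translate([0, 339, 0]) cube([70, 70, 377]);
translate([1736, 0, 0]) cube([70, 70, 377]);
translate([1736, 339, 0]) cube([70, 70, 377]);


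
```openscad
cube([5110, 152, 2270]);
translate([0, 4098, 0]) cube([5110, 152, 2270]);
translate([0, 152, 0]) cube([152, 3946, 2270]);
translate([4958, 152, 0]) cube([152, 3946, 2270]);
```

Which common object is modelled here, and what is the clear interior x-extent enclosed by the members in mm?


A house (or room) frame. The interior width is 4806 mm.

Four 2270 mm walls enclosing a rectangle with no floor or roof — a room or house frame. Outside width is 5110 mm and wall thickness is 152 mm, so the interior width is 5110 − 2 × 152 = 4806 mm.


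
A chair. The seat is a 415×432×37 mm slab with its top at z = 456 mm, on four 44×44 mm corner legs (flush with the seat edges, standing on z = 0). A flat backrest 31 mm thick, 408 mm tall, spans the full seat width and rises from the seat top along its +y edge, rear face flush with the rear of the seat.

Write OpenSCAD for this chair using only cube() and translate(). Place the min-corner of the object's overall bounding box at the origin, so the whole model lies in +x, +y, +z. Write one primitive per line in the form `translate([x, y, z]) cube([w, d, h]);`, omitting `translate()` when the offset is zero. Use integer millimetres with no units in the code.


// leg_h = 456 - 37 = 419
translate([0, 0, 419]) cube([415, 432, 37]);
cube([44, 44, 419]);
translate([371, 0, 0]) cube([44, 44, 419]);
translate([0, 388, 0]) cube([44, 44, 419]);
translate([371, 388, 0]) cube([44, 44, 419]);
translate([0, 401, 456]) cube([415, 31, 408]);


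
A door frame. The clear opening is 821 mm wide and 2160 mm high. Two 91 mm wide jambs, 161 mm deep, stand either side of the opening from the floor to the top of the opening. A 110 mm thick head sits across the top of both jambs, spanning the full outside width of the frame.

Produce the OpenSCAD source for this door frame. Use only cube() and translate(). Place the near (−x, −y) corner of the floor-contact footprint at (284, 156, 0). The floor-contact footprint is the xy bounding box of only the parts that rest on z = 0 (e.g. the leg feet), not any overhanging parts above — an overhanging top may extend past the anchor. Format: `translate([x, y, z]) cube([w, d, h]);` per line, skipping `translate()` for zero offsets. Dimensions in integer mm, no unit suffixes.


translate([284, 156, 0]) cube([91, 161, 2160]);
translate([1196, 156, 0]) cube([91, 161, 2160]);
translate([284, 156, 2160]) cube([1003, 161, 110]);


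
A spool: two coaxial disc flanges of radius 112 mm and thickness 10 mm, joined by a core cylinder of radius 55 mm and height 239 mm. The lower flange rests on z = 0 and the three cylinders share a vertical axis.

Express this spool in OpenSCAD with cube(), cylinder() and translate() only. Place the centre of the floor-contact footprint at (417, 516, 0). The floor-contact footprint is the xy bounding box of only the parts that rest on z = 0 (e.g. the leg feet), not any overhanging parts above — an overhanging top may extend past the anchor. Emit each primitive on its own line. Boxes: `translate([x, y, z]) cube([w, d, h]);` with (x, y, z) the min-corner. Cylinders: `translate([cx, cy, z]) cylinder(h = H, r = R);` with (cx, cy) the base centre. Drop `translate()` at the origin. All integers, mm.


translate([417, 516, 0]) cylinder(h = 10, r = 112);
translate([417, 516, 10]) cylinder(h = 239, r = 55);
translate([417, 516, 249]) cylinder(h = 10, r = 112);


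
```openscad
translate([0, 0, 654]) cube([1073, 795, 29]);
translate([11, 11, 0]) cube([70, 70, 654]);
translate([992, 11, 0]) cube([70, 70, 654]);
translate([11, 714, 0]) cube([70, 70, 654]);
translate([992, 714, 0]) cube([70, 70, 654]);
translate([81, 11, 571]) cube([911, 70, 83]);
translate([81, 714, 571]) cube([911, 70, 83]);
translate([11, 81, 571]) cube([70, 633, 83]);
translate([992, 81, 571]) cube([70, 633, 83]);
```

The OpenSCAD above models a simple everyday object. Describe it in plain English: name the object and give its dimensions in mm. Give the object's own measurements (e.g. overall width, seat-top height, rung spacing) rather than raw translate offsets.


A rectangular dining table. The top is 1073×795×29 mm with its upper surface at z = 683 mm. It stands on four 70×70 mm square legs, each inset 11 mm from the nearest pair of top edges, running from the floor to the underside of the top. Four apron rails, 70 mm thick and 83 mm tall, run between adjacent legs with their top edges flush with the underside of the top and their outer faces flush with the legs' outer faces.


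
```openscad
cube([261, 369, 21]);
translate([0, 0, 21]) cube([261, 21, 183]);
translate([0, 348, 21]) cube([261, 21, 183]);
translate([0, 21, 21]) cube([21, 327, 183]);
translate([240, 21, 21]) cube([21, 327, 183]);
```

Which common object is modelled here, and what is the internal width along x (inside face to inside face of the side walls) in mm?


An open box. The internal width is 219 mm.

A 261×369 base slab with four walls standing on it — an open box. The base is 261 mm wide and the walls are 21 mm thick, so the internal width is 261 − 2 × 21 = 219 mm.


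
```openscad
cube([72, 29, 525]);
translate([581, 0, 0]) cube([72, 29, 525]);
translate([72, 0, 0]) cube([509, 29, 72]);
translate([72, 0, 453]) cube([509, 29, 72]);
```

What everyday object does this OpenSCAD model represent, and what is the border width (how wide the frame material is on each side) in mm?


A picture frame. The border width is 72 mm.

Four thin pieces enclosing a rectangular opening — a picture frame. The two full-height stiles are 525 mm tall; the top rail sits at z = 453 and is 72 mm tall, so the border above the opening is 525 − 453 = 72 mm, matching the stile x-width.


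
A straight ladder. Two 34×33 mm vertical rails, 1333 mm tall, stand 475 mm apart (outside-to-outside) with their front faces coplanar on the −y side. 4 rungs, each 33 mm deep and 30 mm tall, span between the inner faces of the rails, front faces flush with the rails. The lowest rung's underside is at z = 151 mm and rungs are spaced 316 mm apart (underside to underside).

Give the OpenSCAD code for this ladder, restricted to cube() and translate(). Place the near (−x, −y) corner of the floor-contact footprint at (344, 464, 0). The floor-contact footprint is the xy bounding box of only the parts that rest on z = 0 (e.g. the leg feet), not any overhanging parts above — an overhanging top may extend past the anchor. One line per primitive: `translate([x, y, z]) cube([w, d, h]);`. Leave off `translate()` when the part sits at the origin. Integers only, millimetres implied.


// rung span = 475 - 2*34 = 407
// rung[k] z = 151 + k*316
translate([344, 464, 0]) cube([34, 33, 1333]);
translate([785, 464, 0]) cube([34, 33, 1333]);
translate([378, 464, 151]) cube([407, 33, 30]);
translate([378, 464, 467]) cube([407, 33, 30]);
translate([378, 464, 783]) cube([407, 33, 30]);
translate([378, 464, 1099]) cube([407, 33, 30]);


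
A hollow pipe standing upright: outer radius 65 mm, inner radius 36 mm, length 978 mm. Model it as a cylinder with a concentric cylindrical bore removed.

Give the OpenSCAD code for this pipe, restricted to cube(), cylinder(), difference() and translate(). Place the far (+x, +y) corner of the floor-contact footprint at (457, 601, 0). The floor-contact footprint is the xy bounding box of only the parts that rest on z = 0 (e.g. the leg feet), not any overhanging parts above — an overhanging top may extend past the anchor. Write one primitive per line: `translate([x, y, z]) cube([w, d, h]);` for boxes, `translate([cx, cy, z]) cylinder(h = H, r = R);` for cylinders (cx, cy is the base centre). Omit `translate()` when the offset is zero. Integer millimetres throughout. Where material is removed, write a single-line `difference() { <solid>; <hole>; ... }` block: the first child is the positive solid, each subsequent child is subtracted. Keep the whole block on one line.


difference() { translate([392, 536, 0]) cylinder(h = 978, r = 65); translate([392, 536, 0]) cylinder(h = 978, r = 36); }


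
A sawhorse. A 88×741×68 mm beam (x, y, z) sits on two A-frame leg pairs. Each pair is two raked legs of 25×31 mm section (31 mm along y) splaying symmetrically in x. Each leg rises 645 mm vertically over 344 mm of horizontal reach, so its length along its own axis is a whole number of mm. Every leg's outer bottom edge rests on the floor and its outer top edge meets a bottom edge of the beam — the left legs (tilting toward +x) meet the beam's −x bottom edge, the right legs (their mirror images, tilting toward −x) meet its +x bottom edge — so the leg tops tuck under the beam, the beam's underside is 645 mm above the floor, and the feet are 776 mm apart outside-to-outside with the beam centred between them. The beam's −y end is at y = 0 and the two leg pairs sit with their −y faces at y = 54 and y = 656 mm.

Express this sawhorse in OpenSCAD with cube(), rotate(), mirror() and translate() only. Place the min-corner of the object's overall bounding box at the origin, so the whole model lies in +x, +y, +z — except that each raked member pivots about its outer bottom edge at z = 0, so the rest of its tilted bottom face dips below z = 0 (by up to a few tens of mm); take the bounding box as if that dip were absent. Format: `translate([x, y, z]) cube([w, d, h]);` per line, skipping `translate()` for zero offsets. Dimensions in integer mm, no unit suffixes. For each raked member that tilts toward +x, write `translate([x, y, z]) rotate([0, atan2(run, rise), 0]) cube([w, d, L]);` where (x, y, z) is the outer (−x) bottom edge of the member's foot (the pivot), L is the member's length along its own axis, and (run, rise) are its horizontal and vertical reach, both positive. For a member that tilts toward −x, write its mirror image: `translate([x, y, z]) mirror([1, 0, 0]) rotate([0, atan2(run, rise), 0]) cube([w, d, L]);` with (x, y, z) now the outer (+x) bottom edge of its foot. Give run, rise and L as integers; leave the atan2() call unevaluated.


translate([344, 0, 645]) cube([88, 741, 68]);
translate([0, 54, 0]) rotate([0, atan2(344, 645), 0]) cube([25, 31, 731]);
translate([776, 54, 0]) mirror([1, 0, 0]) rotate([0, atan2(344, 645), 0]) cube([25, 31, 731]);
translate([0, 656, 0]) rotate([0, atan2(344, 645), 0]) cube([25, 31, 731]);
translate([776, 656, 0]) mirror([1, 0, 0]) rotate([0, atan2(344, 645), 0]) cube([25, 31, 731]);


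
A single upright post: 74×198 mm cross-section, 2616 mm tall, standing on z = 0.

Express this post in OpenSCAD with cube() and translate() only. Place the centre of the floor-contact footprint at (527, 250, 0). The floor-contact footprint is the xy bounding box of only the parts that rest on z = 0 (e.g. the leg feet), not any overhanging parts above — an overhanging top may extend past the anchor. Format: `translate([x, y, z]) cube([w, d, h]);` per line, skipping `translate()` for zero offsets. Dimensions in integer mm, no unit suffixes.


translate([490, 151, 0]) cube([74, 198, 2616]);


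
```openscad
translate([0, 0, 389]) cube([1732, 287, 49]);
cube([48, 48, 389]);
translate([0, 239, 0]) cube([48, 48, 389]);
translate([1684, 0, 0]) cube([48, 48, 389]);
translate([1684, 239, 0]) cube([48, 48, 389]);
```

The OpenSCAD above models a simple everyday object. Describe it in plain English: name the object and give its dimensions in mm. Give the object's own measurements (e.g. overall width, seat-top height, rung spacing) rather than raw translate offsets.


A bench: a 1732×287 mm seat slab, 49 mm thick, top at z = 438 mm, on four 48×48 mm square legs flush with the seat corners and standing on z = 0.


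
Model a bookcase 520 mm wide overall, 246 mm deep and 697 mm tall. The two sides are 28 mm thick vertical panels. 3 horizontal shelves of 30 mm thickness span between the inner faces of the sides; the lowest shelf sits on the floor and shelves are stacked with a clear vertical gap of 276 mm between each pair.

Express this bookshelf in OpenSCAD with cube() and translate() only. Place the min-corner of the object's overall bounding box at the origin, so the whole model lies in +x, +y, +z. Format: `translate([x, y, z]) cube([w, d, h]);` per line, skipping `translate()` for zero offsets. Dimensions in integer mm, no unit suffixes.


cube([28, 246, 697]);
translate([492, 0, 0]) cube([28, 246, 697]);
translate([28, 0, 0]) cube([464, 246, 30]);
translate([28, 0, 306]) cube([464, 246, 30]);
translate([28, 0, 612]) cube([464, 246, 30]);


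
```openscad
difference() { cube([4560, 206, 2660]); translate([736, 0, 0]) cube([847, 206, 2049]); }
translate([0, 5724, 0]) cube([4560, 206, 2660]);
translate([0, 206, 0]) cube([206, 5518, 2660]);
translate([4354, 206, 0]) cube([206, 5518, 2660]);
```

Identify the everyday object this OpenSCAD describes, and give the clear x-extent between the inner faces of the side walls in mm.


A single room. The interior width is 4148 mm.

Four walls enclosing a rectangle with a door in the front wall — a room. Outside width 4560 minus two 206 mm walls gives 4148 mm.


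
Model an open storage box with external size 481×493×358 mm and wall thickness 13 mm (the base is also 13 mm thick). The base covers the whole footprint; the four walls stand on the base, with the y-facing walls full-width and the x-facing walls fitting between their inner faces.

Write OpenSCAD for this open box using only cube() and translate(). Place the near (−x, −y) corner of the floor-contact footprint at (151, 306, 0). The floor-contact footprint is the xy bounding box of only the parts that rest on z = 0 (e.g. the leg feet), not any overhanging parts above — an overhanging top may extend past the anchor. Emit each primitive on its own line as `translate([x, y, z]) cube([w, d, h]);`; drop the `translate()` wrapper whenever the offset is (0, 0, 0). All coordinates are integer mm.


translate([151, 306, 0]) cube([481, 493, 13]);
translate([151, 306, 13]) cube([481, 13, 345]);
translate([151, 786, 13]) cube([481, 13, 345]);
translate([151, 319, 13]) cube([13, 467, 345]);
translate([619, 319, 13]) cube([13, 467, 345]);


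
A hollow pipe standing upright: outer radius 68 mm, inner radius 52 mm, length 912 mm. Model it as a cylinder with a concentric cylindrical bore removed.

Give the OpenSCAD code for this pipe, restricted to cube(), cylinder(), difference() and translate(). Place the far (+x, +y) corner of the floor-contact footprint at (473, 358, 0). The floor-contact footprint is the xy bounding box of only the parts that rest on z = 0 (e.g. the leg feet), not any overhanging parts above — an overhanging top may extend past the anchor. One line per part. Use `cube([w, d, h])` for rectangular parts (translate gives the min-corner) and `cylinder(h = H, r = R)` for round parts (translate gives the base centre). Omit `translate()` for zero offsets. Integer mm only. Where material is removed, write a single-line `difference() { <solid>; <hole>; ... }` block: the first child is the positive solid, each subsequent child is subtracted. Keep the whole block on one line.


difference() { translate([405, 290, 0]) cylinder(h = 912, r = 68); translate([405, 290, 0]) cylinder(h = 912, r = 52); }


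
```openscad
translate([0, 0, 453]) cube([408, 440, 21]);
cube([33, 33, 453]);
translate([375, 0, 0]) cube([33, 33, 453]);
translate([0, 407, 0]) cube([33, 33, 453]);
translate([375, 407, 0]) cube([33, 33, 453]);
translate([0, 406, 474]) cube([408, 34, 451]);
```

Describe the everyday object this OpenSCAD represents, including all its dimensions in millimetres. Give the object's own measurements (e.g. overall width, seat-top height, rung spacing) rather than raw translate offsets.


A chair. The seat is a 408×440×21 mm slab with its top at z = 474 mm, on four 33×33 mm corner legs (flush with the seat edges, standing on z = 0). A flat backrest 34 mm thick, 451 mm tall, spans the full seat width and rises from the seat top along its +y edge, rear face flush with the rear of the seat.


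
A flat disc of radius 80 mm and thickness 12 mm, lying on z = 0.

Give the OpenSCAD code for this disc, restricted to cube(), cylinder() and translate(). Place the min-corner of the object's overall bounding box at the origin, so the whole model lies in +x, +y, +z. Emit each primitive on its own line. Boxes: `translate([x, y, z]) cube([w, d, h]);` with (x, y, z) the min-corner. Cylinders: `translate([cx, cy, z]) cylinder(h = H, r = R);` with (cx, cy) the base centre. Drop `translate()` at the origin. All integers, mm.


translate([80, 80, 0]) cylinder(h = 12, r = 80);


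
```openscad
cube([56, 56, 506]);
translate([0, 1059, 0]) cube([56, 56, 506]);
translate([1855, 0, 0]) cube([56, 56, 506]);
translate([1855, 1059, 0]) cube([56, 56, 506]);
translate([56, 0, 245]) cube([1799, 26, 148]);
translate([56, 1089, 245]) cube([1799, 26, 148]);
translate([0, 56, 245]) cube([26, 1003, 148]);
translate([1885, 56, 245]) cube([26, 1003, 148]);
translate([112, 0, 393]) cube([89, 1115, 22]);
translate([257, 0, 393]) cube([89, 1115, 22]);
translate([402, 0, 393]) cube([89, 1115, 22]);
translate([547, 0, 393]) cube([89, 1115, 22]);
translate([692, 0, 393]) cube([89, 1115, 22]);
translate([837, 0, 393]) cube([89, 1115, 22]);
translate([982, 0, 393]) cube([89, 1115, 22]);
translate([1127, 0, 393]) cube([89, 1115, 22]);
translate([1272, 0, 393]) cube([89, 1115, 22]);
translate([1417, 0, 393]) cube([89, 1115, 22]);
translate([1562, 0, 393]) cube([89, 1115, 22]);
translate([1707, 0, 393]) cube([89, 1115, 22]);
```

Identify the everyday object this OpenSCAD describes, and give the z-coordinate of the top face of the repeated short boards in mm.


A bed frame. The slat-top height is 415 mm.

Four posts, four rails, and a row of slats — a bed frame. Slats sit on the rails at z = 245 + 148 = 393; with slat thickness 22, the top is 415 mm.


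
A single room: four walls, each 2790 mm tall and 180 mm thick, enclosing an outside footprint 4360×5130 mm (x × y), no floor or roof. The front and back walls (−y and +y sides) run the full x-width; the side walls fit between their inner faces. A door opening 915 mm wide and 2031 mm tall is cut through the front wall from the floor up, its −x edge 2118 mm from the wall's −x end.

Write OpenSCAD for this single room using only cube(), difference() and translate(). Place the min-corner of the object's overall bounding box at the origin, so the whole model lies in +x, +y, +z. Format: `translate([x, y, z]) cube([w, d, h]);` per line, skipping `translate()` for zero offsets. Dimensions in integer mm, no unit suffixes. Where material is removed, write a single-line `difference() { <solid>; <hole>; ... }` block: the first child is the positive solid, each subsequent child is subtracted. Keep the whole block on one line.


difference() { cube([4360, 180, 2790]); translate([2118, 0, 0]) cube([915, 180, 2031]); }
translate([0, 4950, 0]) cube([4360, 180, 2790]);
translate([0, 180, 0]) cube([180, 4770, 2790]);
translate([4180, 180, 0]) cube([180, 4770, 2790]);


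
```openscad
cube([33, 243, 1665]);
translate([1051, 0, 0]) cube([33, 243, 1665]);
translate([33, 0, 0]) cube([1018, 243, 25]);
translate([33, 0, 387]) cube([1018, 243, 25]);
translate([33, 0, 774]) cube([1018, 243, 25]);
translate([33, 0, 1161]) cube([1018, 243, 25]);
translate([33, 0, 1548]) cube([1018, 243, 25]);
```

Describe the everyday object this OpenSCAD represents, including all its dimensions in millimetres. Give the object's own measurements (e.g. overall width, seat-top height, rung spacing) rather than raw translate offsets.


An open bookshelf. Two side panels, each 33 mm thick, 243 mm deep and 1665 mm tall, stand 1084 mm apart (outside-to-outside). Between them sit 5 shelves, each 25 mm thick and 243 mm deep, spanning the full gap between the sides. The bottom shelf rests on the floor (its underside at z = 0) and the clear gap between one shelf's top and the next shelf's underside is 362 mm.


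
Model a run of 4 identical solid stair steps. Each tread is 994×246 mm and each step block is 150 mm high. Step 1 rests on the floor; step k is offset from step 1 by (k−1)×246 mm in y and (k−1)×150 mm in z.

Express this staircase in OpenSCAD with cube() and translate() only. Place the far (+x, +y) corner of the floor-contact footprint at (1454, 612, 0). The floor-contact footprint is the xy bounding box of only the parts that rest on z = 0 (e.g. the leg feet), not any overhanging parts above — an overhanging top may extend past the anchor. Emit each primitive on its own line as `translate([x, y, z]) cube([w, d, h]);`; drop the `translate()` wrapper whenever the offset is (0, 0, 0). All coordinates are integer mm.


translate([460, 366, 0]) cube([994, 246, 150]);
translate([460, 612, 150]) cube([994, 246, 150]);
translate([460, 858, 300]) cube([994, 246, 150]);
translate([460, 1104, 450]) cube([994, 246, 150]);


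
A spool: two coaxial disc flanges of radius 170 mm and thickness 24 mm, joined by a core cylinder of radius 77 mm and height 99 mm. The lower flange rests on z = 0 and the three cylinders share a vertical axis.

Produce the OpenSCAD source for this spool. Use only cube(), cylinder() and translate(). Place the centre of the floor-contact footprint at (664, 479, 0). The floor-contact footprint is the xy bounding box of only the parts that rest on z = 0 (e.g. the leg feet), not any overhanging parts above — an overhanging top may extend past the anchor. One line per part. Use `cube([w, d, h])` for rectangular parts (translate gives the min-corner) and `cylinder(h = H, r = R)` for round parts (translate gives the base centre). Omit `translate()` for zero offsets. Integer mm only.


translate([664, 479, 0]) cylinder(h = 24, r = 170);
translate([664, 479, 24]) cylinder(h = 99, r = 77);
translate([664, 479, 123]) cylinder(h = 24, r = 170);


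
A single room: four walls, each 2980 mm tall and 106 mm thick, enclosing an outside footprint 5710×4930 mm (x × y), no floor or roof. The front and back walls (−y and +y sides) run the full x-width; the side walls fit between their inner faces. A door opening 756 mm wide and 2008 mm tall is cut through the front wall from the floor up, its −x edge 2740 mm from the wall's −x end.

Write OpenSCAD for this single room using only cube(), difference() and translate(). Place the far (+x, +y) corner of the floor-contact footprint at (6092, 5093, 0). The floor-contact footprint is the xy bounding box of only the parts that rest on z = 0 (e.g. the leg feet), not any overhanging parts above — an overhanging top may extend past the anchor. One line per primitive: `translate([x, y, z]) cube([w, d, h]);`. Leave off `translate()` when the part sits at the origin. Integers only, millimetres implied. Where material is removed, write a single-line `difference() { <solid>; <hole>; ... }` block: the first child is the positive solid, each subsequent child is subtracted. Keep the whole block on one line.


difference() { translate([382, 163, 0]) cube([5710, 106, 2980]); translate([3122, 163, 0]) cube([756, 106, 2008]); }
translate([382, 4987, 0]) cube([5710, 106, 2980]);
translate([382, 269, 0]) cube([106, 4718, 2980]);
translate([5986, 269, 0]) cube([106, 4718, 2980]);


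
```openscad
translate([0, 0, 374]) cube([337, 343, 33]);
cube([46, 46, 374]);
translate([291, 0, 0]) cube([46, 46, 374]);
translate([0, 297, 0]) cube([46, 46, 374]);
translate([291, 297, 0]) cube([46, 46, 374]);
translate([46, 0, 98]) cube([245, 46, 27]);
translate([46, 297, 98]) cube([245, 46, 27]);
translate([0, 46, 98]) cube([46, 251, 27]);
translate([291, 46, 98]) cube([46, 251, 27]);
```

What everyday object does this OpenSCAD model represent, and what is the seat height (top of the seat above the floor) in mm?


A stool. The seat height is 407 mm.

A 337×343×33 slab at z = 374 on four corner posts — a stool. The seat top is 374 + 33 = 407 mm.


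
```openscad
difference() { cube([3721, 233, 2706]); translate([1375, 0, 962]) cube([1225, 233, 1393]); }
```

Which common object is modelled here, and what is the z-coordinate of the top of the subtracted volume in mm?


A wall with a window opening. The window head height is 2355 mm.

A wall with a rectangular opening subtracted — a window. Sill at z = 962, opening 1393 mm tall, so the head is at 962 + 1393 = 2355 mm.


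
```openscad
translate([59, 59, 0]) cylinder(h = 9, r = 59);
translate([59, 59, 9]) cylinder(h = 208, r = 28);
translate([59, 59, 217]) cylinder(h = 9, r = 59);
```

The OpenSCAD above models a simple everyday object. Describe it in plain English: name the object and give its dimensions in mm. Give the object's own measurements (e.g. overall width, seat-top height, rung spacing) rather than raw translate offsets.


A spool: two coaxial disc flanges of radius 59 mm and thickness 9 mm, joined by a core cylinder of radius 28 mm and height 208 mm. The lower flange rests on z = 0 and the three cylinders share a vertical axis.


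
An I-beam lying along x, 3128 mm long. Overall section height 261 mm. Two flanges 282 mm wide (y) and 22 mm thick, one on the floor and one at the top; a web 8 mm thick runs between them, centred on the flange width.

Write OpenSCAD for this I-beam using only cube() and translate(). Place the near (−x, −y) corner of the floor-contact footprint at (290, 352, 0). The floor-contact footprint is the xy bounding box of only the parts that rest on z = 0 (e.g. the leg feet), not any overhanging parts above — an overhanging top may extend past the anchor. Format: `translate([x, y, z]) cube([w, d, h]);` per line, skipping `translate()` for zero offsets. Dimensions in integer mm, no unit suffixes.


translate([290, 352, 0]) cube([3128, 282, 22]);
translate([290, 489, 22]) cube([3128, 8, 217]);
translate([290, 352, 239]) cube([3128, 282, 22]);


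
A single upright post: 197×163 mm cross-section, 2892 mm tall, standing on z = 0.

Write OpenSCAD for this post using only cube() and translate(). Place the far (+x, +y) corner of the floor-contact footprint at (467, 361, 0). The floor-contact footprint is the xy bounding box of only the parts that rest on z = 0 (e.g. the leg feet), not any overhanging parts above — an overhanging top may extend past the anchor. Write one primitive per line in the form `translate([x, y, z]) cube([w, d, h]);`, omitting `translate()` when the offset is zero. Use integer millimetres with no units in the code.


translate([270, 198, 0]) cube([197, 163, 2892]);


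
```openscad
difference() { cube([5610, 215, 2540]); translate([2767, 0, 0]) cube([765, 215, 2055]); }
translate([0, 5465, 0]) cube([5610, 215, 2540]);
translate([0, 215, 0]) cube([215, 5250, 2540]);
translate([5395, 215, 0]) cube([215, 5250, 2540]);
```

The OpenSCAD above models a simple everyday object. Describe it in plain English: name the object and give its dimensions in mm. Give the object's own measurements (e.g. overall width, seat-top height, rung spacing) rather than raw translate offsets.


A single room: four walls, each 2540 mm tall and 215 mm thick, enclosing an outside footprint 5610×5680 mm (x × y), no floor or roof. The front and back walls (−y and +y sides) run the full x-width; the side walls fit between their inner faces. A door opening 765 mm wide and 2055 mm tall is cut through the front wall from the floor up, its −x edge 2767 mm from the wall's −x end.


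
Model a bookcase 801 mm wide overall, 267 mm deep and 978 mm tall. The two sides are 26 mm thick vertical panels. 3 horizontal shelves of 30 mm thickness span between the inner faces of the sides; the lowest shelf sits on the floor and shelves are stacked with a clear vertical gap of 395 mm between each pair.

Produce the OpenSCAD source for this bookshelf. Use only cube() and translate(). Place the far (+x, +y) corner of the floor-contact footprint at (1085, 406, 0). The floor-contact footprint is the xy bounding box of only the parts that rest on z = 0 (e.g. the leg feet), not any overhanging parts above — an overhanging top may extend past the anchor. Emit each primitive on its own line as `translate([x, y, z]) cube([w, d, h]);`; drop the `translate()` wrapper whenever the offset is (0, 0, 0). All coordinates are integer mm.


translate([284, 139, 0]) cube([26, 267, 978]);
translate([1059, 139, 0]) cube([26, 267, 978]);
translate([310, 139, 0]) cube([749, 267, 30]);
translate([310, 139, 425]) cube([749, 267, 30]);
translate([310, 139, 850]) cube([749, 267, 30]);


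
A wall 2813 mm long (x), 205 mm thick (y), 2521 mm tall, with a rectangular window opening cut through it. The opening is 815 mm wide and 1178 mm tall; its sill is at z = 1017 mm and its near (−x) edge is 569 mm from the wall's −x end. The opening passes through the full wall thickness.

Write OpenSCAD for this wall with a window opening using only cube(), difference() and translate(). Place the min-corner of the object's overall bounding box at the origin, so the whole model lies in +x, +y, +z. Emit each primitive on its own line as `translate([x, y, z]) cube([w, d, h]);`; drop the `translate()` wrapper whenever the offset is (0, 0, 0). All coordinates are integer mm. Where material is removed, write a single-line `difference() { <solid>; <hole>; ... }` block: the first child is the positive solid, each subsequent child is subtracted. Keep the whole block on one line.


difference() { cube([2813, 205, 2521]); translate([569, 0, 1017]) cube([815, 205, 1178]); }


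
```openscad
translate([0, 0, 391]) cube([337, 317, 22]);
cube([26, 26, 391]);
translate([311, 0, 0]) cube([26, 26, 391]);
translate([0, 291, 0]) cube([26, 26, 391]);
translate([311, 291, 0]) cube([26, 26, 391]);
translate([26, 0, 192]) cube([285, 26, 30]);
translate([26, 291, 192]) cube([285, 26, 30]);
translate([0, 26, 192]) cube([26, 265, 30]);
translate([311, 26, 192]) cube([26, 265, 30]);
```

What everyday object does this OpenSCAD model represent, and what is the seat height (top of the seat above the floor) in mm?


A stool. The seat height is 413 mm.

A 337×317×22 slab at z = 391 on four corner posts — a stool. The seat top is 391 + 22 = 413 mm.


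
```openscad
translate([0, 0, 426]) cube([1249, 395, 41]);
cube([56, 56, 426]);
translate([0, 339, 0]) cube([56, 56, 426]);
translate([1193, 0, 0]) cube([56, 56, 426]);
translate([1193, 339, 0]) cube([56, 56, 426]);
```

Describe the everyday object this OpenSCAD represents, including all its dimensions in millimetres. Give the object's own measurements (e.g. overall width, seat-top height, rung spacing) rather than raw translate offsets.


A long wooden bench with a 1249 mm (x) × 395 mm (y) seat, 41 mm thick, its top surface 467 mm above the floor. Four 56 mm square legs at the seat corners, flush with the edges, run from z = 0 to the seat underside.


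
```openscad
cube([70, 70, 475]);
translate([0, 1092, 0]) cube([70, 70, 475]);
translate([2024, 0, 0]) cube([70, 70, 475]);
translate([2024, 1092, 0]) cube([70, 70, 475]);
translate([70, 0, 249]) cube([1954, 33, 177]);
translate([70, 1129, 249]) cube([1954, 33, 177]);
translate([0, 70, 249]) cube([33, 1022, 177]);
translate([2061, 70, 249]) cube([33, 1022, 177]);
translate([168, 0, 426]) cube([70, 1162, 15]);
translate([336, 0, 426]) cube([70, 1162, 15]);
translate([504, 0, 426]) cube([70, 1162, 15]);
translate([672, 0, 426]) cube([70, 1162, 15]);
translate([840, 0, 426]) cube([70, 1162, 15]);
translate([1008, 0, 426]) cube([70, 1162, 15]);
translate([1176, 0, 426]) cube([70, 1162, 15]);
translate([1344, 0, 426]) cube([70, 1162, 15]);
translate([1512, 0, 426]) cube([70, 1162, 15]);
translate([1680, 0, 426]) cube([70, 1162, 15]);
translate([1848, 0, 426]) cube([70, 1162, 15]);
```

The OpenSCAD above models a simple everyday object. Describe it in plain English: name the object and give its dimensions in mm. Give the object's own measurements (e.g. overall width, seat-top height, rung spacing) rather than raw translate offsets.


A bed frame 2094 mm long (x) by 1162 mm wide (y). Four 70×70 mm corner posts, 475 mm tall, at the corners of the footprint. Four rails of 33 mm thickness and 177 mm height run between adjacent posts with their undersides at z = 249 mm, their outer faces flush with the outside of the frame (the two x-running rails run between the posts' inner faces; the two y-running rails run between the posts' inner faces). 11 slats, each 70 mm wide (x) and 15 mm thick, lie across the top of the two x-running rails, running the full 1162 mm width of the frame in y; along x they sit between the end posts with a 98 mm gap after the −x posts and between neighbouring slats, leaving 106 mm before the +x posts.


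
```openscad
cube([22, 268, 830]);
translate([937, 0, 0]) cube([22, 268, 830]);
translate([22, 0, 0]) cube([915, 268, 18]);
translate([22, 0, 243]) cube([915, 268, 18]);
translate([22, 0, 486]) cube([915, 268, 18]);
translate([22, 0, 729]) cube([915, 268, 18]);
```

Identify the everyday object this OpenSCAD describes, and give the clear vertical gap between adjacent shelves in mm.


A bookshelf. The clear shelf gap is 225 mm.

Two tall side panels with 4 horizontal boards between them — a bookshelf. The first two shelf undersides are at z = 0 and z = 243; with shelf thickness 18, the clear gap is 243 − 0 − 18 = 225 mm.


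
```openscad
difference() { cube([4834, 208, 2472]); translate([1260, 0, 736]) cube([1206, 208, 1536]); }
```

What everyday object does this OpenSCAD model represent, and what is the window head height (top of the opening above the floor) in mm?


A wall with a window opening. The window head height is 2272 mm.

A wall with a rectangular opening subtracted — a window. Sill at z = 736, opening 1536 mm tall, so the head is at 736 + 1536 = 2272 mm.


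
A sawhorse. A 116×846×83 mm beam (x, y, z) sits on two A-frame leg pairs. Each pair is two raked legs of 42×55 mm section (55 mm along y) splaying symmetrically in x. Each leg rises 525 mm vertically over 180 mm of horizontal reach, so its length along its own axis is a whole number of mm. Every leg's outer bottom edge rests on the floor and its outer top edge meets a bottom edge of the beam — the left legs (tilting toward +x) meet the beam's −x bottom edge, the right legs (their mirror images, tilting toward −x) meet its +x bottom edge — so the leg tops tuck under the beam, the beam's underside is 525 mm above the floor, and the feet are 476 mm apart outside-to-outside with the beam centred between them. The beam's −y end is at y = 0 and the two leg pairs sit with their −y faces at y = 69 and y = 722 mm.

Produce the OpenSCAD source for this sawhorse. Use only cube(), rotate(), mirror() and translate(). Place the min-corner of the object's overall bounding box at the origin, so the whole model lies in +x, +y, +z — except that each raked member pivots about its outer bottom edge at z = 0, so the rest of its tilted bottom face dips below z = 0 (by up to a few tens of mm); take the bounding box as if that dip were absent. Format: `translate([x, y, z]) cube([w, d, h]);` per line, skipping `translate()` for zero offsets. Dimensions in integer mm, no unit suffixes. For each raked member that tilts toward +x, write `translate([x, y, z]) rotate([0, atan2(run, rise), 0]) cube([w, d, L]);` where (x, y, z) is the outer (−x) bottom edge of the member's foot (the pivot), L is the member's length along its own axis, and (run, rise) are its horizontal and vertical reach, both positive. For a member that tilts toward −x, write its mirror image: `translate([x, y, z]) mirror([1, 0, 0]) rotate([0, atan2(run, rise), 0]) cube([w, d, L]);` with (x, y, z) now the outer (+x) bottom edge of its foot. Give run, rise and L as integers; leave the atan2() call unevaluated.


// leg length = √(180² + 525²) = 555
// right-leg outer foot x = 2·180 + 116 = 476
// beam min-corner = (180, 0, 525)
translate([180, 0, 525]) cube([116, 846, 83]);
translate([0, 69, 0]) rotate([0, atan2(180, 525), 0]) cube([42, 55, 555]);
translate([476, 69, 0]) mirror([1, 0, 0]) rotate([0, atan2(180, 525), 0]) cube([42, 55, 555]);
translate([0, 722, 0]) rotate([0, atan2(180, 525), 0]) cube([42, 55, 555]);
translate([476, 722, 0]) mirror([1, 0, 0]) rotate([0, atan2(180, 525), 0]) cube([42, 55, 555]);
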